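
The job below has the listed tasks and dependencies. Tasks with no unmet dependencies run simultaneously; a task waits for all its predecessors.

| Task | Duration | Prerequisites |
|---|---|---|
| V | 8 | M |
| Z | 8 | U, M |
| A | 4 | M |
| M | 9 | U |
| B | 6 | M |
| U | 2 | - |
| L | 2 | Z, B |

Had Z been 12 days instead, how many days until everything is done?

25

As given, the longest chain is U→M→Z→L = 2+9+8+2 = 21, so the finish is 21 days.
Z lies on that path, so at 12 days the path becomes 25 days.
No other chain overtakes it, so the finish is 25 days.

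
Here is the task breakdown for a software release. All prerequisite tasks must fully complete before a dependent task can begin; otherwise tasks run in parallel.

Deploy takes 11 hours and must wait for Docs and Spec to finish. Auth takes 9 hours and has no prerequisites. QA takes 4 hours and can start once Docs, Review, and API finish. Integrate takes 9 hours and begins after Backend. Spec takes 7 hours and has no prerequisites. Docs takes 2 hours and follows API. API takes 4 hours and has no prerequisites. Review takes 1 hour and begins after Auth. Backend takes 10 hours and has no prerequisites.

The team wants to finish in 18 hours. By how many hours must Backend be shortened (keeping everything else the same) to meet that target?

Current finish: 19 hours; target: 18.
Backend is on every critical path, so each hour cut from Backend cuts the finish by one (this holds down to a finish of 18).
Need 19 − 18 = 1 hour off Backend → Backend becomes 9 hours, finish becomes 18.

1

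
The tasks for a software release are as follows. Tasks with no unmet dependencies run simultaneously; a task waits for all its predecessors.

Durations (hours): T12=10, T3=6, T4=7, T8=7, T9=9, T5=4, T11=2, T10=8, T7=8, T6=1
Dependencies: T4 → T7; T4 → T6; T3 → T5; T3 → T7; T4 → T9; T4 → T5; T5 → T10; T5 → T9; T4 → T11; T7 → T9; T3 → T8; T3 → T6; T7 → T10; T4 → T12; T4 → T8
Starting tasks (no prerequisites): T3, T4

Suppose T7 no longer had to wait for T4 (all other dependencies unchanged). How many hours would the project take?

With the dependency in place, T4→T7→T9 = 7+8+9 = 24 sets the finish at 24 hours.
Without T4→T7, T7's earliest start moves from 7 to 6.
After: T3→T7→T9 = 6+8+9 = 23 → 23 hours.

23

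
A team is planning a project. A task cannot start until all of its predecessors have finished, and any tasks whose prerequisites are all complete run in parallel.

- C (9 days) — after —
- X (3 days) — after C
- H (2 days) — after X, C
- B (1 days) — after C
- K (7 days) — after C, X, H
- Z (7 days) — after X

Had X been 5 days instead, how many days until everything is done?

23

Baseline: C→X→H→K = 9+3+2+7 = 21 → 21 days.
X is on the critical path; changing it to 5 makes that path 23 days.
No other chain overtakes it, so the finish is 23 days.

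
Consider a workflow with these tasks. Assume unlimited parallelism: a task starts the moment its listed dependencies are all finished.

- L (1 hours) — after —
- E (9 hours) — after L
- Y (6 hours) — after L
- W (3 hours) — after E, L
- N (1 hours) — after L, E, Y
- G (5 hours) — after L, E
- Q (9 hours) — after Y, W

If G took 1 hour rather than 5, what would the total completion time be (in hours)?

Critical path before the change: L→E→W→Q = 1+9+3+9 = 22 giving 22 hours.
G is off the critical path — its longest chain is 15 hours, giving 7 of slack.
The critical path is still L→E→W→Q; finish is now 22 hours.

22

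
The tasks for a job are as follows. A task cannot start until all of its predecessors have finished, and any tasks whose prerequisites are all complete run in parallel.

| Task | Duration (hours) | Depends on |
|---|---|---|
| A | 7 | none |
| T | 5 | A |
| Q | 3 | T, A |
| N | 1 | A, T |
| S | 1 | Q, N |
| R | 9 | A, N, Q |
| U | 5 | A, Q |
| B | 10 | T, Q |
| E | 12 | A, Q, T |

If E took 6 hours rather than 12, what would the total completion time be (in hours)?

Baseline: A→T→Q→E = 7+5+3+12 = 27 → 27 hours.
E is on the critical path; changing it to 6 makes that path 21 hours.
New critical path: A→T→Q→B = 7+5+3+10 = 25 ⇒ 25 hours.

25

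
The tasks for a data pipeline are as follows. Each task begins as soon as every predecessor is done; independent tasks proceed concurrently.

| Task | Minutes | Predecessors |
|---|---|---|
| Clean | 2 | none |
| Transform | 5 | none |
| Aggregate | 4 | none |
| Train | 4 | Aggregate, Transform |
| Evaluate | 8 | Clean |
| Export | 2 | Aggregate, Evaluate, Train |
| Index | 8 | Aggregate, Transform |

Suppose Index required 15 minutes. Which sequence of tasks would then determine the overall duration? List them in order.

The binding path is Transform→Index = 5+8 = 13; finish at 13 minutes.
Index is on the critical path; changing it to 15 makes that path 20 minutes.
That remains the longest chain; total 20 minutes.

Transform, Index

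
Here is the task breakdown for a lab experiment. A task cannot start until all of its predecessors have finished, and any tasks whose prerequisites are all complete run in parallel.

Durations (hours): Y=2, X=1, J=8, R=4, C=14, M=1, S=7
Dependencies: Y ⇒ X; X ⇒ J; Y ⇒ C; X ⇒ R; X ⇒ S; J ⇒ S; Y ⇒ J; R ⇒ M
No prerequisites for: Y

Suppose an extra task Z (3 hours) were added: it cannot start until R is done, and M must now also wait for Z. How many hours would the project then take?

18

Originally the project takes 18 hours.
With Z inserted, M now waits for max(R, Z).
New critical path: Y→X→J→S = 2+1+8+7 = 18 ⇒ 18 hours.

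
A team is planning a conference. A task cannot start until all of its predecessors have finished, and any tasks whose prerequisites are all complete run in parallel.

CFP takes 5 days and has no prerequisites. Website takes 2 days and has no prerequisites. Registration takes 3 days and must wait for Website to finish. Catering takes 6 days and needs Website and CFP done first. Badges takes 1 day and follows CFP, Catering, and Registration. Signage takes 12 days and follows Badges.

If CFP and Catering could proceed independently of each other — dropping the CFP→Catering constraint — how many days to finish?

21

Original critical path: CFP→Catering→Badges→Signage = 5+6+1+12 = 24 ⇒ 24 days.
Without CFP→Catering, Catering's earliest start moves from 5 to 2.
After: Website→Catering→Badges→Signage = 2+6+1+12 = 21 → 21 days.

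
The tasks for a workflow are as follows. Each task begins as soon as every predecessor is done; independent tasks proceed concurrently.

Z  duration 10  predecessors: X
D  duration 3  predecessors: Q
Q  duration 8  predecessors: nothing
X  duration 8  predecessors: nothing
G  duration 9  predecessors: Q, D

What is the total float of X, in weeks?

2

Critical path: Q→D→G = 8+3+9 = 20, so the finish is 20 weeks.
X finishes as early as 8 and must finish by 10.
So X can slip 10 − 8 = 2 weeks.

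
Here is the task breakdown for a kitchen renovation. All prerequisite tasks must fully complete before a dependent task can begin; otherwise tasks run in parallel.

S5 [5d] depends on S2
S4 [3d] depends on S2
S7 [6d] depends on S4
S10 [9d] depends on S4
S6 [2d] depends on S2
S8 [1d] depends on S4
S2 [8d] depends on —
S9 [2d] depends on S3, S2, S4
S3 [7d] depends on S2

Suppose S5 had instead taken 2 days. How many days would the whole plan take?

Baseline: S2→S4→S10 = 8+3+9 = 20 → 20 days.
S5 is off the critical path — its longest chain is 13 days, giving 7 of slack.
The critical path is still S2→S4→S10; finish is now 20 days.

20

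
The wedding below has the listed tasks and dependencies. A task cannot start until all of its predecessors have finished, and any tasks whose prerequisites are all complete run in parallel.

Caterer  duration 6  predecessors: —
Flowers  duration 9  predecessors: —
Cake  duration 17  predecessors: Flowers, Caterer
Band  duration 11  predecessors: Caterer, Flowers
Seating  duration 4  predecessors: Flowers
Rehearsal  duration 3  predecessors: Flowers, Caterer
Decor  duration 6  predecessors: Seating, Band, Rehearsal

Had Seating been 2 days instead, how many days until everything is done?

The binding path is Flowers→Cake = 9+17 = 26; finish at 26 days.
Seating is off the critical path — its longest chain is 19 days, giving 7 of slack.
No other chain overtakes it, so the finish is 26 days.

26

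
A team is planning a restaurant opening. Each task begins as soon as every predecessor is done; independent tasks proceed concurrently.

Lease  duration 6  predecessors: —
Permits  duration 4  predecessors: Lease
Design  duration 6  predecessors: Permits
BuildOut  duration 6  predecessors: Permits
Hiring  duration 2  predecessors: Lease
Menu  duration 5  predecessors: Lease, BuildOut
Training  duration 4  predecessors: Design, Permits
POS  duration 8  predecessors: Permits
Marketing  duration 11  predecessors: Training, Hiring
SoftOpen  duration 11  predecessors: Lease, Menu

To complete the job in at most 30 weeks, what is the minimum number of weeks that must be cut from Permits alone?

Current finish: 32 weeks; target: 30.
Permits is on every critical path, so each week cut from Permits cuts the finish by one (this holds down to a finish of 29).
Need 32 − 30 = 2 weeks off Permits → Permits becomes 2 weeks, finish becomes 30.

2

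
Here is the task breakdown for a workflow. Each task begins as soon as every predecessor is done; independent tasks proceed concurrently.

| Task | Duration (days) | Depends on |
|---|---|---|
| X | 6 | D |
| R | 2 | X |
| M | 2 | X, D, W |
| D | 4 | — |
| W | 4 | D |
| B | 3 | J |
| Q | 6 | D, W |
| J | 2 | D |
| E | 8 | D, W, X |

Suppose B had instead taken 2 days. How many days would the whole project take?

18

The binding path is D→X→E = 4+6+8 = 18; finish at 18 days.
B is off the critical path — its longest chain is 9 days, giving 9 of slack.
The critical path is still D→X→E; finish is now 18 days.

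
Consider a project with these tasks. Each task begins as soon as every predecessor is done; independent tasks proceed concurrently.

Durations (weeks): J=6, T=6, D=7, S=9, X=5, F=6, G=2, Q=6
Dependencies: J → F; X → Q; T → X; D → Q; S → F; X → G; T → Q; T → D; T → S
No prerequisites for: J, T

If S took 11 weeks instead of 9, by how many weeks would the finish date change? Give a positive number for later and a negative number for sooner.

Critical path before the change: T→S→F = 6+9+6 = 21 giving 21 weeks.
Since S is critical, the +2 change carries straight to that chain (now 23 weeks).
The critical path is still T→S→F; finish is now 23 weeks.
Change in finish: 23 − 21 = +2 weeks.

2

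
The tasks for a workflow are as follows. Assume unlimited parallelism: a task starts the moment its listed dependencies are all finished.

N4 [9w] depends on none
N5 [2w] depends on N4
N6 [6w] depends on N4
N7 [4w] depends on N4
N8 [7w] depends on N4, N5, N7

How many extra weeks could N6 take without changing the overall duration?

5

Critical path: N4→N7→N8 = 9+4+7 = 20, so the finish is 20 weeks.
Longest path through N6: 15 weeks (earliest finish 15, latest finish 20).
Slack of N6 = 14 − 9 = 5 weeks.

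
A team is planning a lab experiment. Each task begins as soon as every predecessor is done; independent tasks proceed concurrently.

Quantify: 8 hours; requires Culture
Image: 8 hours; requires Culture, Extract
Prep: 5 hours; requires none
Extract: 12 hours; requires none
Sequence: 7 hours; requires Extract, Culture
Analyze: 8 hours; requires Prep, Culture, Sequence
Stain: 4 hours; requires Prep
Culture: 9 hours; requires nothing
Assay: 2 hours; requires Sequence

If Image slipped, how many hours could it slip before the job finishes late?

Critical path: Extract→Sequence→Analyze = 12+7+8 = 27, so the finish is 27 hours.
Longest path through Image: 20 hours (earliest finish 20, latest finish 27).
Slack of Image = 19 − 12 = 7 hours.

7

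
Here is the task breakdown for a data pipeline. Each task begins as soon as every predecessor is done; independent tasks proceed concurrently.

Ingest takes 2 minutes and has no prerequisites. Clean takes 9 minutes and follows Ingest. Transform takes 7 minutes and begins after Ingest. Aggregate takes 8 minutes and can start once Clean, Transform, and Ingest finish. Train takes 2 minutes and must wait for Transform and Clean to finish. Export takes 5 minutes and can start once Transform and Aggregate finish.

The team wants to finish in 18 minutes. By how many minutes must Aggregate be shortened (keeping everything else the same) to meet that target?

6

Current finish: 24 minutes; target: 18.
Aggregate is on every critical path, so each minute cut from Aggregate cuts the finish by one (this holds down to a finish of 17).
Need 24 − 18 = 6 minutes off Aggregate → Aggregate becomes 2 minutes, finish becomes 18.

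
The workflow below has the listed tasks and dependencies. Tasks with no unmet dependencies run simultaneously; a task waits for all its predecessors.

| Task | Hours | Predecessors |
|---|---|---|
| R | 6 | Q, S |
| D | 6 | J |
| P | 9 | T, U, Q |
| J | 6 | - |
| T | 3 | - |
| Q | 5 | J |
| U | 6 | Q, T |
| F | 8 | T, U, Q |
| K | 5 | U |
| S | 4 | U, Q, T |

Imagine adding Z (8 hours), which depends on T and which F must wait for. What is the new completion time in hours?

Originally the workflow takes 27 hours.
With Z inserted, F now waits for max(T, U, Q, Z).
New critical path: J→Q→U→S→R = 6+5+6+4+6 = 27 ⇒ 27 hours.

27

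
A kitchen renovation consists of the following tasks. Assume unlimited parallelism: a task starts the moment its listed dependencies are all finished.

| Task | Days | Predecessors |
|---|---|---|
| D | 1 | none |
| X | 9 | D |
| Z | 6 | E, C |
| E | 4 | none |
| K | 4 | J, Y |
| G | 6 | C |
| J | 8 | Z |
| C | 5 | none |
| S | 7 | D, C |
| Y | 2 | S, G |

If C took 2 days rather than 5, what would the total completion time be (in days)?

22

The binding path is C→Z→J→K = 5+6+8+4 = 23; finish at 23 days.
C is on the critical path; changing it to 2 makes that path 20 days.
New critical path: E→Z→J→K = 4+6+8+4 = 22 ⇒ 22 days.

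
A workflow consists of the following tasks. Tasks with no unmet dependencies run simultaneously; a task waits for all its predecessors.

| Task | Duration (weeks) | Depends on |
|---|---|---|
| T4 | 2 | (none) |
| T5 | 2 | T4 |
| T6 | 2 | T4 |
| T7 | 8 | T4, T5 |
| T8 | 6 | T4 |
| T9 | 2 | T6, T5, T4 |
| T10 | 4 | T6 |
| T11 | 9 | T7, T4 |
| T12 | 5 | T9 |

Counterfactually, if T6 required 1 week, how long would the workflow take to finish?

21

Baseline: T4→T5→T7→T11 = 2+2+8+9 = 21 → 21 weeks.
T6 is off the critical path — its longest chain is 11 weeks, giving 10 of slack.
That remains the longest chain; total 21 weeks.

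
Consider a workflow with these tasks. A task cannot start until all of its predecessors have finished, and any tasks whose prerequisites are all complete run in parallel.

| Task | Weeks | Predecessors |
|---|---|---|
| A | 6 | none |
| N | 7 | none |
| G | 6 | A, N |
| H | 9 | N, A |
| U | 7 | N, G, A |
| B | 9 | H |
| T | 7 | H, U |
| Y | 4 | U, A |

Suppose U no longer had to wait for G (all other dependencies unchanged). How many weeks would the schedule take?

Before: longest chain N→G→U→T = 7+6+7+7 = 27, finish 27.
Without G→U, U's earliest start moves from 13 to 7.
New critical path: N→H→B = 7+9+9 = 25 ⇒ 25 weeks.

25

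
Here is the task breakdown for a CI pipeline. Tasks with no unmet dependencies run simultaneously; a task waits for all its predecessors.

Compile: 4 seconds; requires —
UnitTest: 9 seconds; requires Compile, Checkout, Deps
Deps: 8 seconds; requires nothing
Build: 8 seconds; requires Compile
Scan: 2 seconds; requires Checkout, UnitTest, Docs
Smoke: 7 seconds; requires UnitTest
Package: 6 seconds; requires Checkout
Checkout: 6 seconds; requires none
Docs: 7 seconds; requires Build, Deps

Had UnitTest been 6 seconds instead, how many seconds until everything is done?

21

Critical path before the change: Deps→UnitTest→Smoke = 8+9+7 = 24 giving 24 seconds.
UnitTest is on the critical path; changing it to 6 makes that path 21 seconds.
That remains the longest chain; total 21 seconds.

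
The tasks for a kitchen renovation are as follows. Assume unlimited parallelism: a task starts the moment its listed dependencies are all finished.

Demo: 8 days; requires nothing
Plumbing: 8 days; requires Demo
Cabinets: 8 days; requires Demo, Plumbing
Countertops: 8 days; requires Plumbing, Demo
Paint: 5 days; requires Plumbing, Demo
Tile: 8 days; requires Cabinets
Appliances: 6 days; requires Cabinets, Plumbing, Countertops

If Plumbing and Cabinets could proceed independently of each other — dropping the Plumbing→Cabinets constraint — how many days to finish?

30

With the dependency in place, Demo→Plumbing→Cabinets→Tile = 8+8+8+8 = 32 sets the finish at 32 days.
Without Plumbing→Cabinets, Cabinets's earliest start moves from 16 to 8.
The longest chain is now Demo→Plumbing→Countertops→Appliances = 8+8+8+6 = 30, so the kitchen renovation takes 30 days.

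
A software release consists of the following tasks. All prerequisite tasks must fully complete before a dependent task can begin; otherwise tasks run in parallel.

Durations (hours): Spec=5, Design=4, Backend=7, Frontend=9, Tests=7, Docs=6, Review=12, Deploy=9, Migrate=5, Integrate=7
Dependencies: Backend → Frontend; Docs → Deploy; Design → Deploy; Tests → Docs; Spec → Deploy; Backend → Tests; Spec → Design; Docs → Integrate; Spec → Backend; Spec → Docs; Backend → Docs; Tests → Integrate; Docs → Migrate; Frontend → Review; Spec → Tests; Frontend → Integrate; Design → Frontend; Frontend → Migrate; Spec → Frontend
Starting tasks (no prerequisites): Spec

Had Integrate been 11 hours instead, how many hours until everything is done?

Critical path before the change: Spec→Backend→Tests→Docs→Deploy = 5+7+7+6+9 = 34 giving 34 hours.
The longest path through Integrate is only 32 hours, so Integrate has float 2.
Now Spec→Backend→Tests→Docs→Integrate = 5+7+7+6+11 = 36 is longest, so the finish becomes 36 hours.

36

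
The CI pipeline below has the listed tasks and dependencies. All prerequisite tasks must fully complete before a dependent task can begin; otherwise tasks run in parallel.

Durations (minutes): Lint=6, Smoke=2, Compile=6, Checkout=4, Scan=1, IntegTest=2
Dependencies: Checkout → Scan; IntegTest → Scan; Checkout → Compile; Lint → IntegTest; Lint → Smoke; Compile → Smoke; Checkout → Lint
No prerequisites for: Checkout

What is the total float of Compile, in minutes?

1

The longest chain is Checkout→Lint→IntegTest→Scan = 4+6+2+1 = 13; overall finish 13 minutes.
The longest chain containing Compile totals 12 minutes.
Float = 13 − 12 = 1.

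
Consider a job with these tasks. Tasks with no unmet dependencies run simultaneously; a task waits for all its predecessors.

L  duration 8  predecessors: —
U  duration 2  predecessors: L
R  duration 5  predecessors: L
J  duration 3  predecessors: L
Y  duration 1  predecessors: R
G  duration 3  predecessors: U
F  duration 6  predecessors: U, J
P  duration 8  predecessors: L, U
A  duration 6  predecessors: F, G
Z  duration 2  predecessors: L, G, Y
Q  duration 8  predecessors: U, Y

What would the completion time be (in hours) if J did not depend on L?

Original critical path: L→J→F→A = 8+3+6+6 = 23 ⇒ 23 hours.
Without L→J, J's earliest start moves from 8 to 0.
After: L→U→F→A = 8+2+6+6 = 22 → 22 hours.

22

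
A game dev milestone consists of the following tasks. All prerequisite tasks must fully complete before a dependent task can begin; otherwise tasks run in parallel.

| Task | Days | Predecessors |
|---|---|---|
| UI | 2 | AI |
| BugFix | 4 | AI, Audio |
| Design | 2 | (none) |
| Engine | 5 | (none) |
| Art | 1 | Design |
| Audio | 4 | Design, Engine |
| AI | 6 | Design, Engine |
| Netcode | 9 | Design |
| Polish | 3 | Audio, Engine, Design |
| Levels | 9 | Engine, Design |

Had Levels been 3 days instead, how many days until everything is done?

The binding path is Engine→AI→BugFix = 5+6+4 = 15; finish at 15 days.
Levels has 1 day of float (longest path through it is 14).
That remains the longest chain; total 15 days.

15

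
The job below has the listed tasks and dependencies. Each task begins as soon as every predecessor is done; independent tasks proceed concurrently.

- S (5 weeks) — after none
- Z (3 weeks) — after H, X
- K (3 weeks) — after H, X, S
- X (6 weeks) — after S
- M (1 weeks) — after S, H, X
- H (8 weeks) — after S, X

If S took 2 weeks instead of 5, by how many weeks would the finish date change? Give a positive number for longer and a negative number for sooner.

Baseline: S→X→H→K = 5+6+8+3 = 22 → 22 weeks.
S is on the critical path; changing it to 2 makes that path 19 weeks.
That remains the longest chain; total 19 weeks.
Change in finish: 19 − 22 = -3 weeks.

-3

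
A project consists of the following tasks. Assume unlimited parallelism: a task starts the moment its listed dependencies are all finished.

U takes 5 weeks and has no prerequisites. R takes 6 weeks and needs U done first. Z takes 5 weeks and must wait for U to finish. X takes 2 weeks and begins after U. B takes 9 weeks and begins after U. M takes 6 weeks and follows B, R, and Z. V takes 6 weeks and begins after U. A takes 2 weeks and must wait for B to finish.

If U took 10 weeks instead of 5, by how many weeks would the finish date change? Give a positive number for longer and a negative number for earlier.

As given, the longest chain is U→B→M = 5+9+6 = 20, so the finish is 20 weeks.
U lies on that path, so at 10 weeks the path becomes 25 weeks.
The critical path is still U→B→M; finish is now 25 weeks.
Change in finish: 25 − 20 = +5 weeks.

5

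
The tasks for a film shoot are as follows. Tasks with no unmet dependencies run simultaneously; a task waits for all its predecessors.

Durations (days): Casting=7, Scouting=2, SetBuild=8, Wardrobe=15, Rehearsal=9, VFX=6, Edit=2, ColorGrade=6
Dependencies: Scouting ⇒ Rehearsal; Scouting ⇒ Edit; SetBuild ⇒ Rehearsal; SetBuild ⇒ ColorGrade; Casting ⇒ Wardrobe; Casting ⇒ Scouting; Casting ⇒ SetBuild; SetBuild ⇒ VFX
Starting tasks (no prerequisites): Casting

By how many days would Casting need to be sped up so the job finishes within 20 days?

Current finish: 24 days; target: 20.
Casting is on every critical path, so each day cut from Casting cuts the finish by one (this holds down to a finish of 18).
Need 24 − 20 = 4 days off Casting → Casting becomes 3 days, finish becomes 20.

4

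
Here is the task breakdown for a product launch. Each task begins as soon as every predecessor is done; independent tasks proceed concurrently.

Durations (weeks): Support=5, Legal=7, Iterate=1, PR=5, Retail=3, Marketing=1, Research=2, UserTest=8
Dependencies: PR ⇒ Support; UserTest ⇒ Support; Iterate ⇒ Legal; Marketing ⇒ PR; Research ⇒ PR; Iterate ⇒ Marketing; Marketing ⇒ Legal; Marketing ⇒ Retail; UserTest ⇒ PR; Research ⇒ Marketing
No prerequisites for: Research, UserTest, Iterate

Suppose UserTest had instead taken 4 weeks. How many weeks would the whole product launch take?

Baseline: UserTest→PR→Support = 8+5+5 = 18 → 18 weeks.
UserTest lies on that path, so at 4 weeks the path becomes 14 weeks.
No other chain overtakes it, so the finish is 14 weeks.

14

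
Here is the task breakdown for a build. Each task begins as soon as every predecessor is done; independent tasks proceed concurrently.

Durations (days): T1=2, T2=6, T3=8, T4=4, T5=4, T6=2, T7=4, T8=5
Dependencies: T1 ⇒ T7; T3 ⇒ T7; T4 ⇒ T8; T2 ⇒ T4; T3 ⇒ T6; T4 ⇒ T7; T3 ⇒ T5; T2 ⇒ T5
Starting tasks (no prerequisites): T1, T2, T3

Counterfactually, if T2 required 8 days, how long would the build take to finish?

17

The binding path is T2→T4→T8 = 6+4+5 = 15; finish at 15 days.
T2 lies on that path, so at 8 days the path becomes 17 days.
That remains the longest chain; total 17 days.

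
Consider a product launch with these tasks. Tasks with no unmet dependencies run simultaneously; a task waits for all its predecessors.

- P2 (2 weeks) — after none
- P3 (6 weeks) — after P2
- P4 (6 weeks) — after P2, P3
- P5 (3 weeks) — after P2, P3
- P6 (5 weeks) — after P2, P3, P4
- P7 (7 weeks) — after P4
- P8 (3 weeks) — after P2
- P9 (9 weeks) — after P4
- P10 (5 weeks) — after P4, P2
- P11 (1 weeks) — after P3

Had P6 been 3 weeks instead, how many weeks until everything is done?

The binding path is P2→P3→P4→P9 = 2+6+6+9 = 23; finish at 23 weeks.
P6 is off the critical path — its longest chain is 19 weeks, giving 4 of slack.
That remains the longest chain; total 23 weeks.

23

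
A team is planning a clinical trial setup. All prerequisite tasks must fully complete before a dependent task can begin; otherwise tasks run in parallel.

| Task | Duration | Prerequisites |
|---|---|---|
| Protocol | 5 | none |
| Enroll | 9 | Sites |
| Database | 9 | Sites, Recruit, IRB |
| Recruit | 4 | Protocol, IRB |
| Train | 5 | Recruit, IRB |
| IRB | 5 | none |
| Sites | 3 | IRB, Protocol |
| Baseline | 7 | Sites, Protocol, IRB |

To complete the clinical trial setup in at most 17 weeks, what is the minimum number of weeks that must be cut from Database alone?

Current finish: 18 weeks; target: 17.
Database is on every critical path, so each week cut from Database cuts the finish by one (this holds down to a finish of 17).
Need 18 − 17 = 1 week off Database → Database becomes 8 weeks, finish becomes 17.

1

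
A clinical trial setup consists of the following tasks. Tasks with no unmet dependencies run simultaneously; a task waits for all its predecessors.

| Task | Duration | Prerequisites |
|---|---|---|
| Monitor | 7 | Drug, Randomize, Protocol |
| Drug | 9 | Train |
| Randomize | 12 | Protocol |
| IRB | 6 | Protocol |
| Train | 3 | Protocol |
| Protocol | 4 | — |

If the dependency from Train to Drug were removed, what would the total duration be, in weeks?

23

Original critical path: Protocol→Train→Drug→Monitor = 4+3+9+7 = 23 ⇒ 23 weeks.
Without Train→Drug, Drug's earliest start moves from 7 to 0.
After: Protocol→Randomize→Monitor = 4+12+7 = 23 → 23 weeks.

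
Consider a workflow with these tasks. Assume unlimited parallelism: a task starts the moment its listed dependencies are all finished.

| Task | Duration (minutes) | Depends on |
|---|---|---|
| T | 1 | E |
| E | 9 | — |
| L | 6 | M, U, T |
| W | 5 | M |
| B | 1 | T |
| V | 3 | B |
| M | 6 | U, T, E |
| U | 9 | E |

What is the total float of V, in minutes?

The longest chain is E→U→M→L = 9+9+6+6 = 30; overall finish 30 minutes.
Longest path through V: 14 minutes (earliest finish 14, latest finish 30).
Slack of V = 27 − 11 = 16 minutes.

16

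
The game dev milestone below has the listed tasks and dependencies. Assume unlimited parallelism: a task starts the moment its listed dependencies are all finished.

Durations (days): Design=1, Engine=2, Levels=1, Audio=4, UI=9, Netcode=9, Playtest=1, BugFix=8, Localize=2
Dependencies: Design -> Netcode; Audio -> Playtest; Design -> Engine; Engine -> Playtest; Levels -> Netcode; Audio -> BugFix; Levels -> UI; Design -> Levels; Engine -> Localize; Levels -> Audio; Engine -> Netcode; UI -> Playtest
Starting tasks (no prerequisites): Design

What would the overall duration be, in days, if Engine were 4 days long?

14

The binding path is Design→Levels→Audio→BugFix = 1+1+4+8 = 14; finish at 14 days.
The longest path through Engine is only 12 days, so Engine has float 2.
The binding chain switches to Design→Engine→Netcode = 1+4+9 = 14; finish 14 days.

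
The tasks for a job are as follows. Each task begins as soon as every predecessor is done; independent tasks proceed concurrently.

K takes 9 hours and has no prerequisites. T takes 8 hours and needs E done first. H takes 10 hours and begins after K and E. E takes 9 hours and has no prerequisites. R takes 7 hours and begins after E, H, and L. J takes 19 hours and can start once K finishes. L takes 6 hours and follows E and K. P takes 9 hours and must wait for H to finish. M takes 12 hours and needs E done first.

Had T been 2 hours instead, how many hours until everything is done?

28

The binding path is K→J = 9+19 = 28; finish at 28 hours.
T is off the critical path — its longest chain is 17 hours, giving 11 of slack.
The critical path is still K→J; finish is now 28 hours.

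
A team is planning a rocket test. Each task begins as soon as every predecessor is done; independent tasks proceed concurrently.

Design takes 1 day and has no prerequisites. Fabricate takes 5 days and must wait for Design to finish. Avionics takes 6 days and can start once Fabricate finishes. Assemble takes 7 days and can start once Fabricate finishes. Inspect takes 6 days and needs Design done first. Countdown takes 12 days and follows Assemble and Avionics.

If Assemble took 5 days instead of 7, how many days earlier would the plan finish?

The binding path is Design→Fabricate→Assemble→Countdown = 1+5+7+12 = 25; finish at 25 days.
Since Assemble is critical, the -2 change carries straight to that chain (now 23 days).
New critical path: Design→Fabricate→Avionics→Countdown = 1+5+6+12 = 24 ⇒ 24 days.
Change in finish: 24 − 25 = -1 days.

1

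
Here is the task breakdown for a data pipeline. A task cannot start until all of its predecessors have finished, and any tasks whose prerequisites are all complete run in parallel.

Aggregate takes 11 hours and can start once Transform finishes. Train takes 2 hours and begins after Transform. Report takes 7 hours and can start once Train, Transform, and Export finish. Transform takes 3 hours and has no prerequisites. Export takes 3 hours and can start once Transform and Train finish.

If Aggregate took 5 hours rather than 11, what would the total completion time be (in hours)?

15

Critical path before the change: Transform→Train→Export→Report = 3+2+3+7 = 15 giving 15 hours.
Aggregate is off the critical path — its longest chain is 14 hours, giving 1 of slack.
The critical path is still Transform→Train→Export→Report; finish is now 15 hours.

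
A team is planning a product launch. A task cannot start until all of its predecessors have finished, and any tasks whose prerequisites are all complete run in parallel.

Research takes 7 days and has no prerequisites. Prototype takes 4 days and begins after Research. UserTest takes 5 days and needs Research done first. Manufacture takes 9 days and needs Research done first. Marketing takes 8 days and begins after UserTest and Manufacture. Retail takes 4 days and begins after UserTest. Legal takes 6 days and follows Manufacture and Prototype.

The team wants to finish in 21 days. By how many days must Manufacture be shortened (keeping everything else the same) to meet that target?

Current finish: 24 days; target: 21.
Manufacture is on every critical path, so each day cut from Manufacture cuts the finish by one (this holds down to a finish of 20).
Need 24 − 21 = 3 days off Manufacture → Manufacture becomes 6 days, finish becomes 21.

3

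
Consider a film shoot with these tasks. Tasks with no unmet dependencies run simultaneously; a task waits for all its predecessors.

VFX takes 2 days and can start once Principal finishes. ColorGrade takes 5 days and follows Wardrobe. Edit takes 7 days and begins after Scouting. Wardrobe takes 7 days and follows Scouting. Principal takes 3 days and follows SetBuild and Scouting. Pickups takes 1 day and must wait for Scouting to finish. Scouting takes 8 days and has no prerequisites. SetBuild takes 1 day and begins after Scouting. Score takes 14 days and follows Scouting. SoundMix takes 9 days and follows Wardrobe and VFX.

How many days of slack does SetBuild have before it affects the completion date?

1

Critical path: Scouting→Wardrobe→SoundMix = 8+7+9 = 24, so the finish is 24 days.
SetBuild finishes as early as 9 and must finish by 10.
Slack of SetBuild = 9 − 8 = 1 day.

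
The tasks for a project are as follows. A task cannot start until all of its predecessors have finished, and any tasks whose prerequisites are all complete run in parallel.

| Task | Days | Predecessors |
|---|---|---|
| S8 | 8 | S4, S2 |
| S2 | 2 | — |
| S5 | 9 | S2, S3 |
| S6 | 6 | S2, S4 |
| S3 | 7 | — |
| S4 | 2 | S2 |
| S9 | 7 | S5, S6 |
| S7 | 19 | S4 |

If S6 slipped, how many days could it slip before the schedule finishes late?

6

The longest chain is S2→S4→S7 = 2+2+19 = 23; overall finish 23 days.
Longest path through S6: 17 days (earliest finish 10, latest finish 16).
So S6 can slip 16 − 10 = 6 days.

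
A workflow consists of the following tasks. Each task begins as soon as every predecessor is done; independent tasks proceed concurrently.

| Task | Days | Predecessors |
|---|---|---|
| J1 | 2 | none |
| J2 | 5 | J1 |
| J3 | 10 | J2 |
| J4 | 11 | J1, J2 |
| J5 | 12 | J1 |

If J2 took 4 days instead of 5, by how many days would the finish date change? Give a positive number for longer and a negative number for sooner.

As given, the longest chain is J1→J2→J4 = 2+5+11 = 18, so the finish is 18 days.
J2 is on the critical path; changing it to 4 makes that path 17 days.
That remains the longest chain; total 17 days.
Change in finish: 17 − 18 = -1 days.

-1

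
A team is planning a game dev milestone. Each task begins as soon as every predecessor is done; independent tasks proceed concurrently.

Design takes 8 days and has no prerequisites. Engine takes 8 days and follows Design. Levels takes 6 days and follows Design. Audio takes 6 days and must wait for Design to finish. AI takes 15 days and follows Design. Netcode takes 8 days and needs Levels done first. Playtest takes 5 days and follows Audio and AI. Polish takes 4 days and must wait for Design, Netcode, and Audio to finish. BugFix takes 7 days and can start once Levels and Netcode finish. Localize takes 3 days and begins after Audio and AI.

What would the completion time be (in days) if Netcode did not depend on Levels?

28

Before: longest chain Design→Levels→Netcode→BugFix = 8+6+8+7 = 29, finish 29.
Without Levels→Netcode, Netcode's earliest start moves from 14 to 0.
New critical path: Design→AI→Playtest = 8+15+5 = 28 ⇒ 28 days.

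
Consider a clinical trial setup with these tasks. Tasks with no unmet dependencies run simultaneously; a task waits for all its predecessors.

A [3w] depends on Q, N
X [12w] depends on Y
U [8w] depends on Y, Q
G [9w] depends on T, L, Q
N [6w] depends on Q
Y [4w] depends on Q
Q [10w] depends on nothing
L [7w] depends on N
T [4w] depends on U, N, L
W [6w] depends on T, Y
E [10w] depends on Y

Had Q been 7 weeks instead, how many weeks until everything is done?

The binding path is Q→N→L→T→G = 10+6+7+4+9 = 36; finish at 36 weeks.
Q is on the critical path; changing it to 7 makes that path 33 weeks.
No other chain overtakes it, so the finish is 33 weeks.

33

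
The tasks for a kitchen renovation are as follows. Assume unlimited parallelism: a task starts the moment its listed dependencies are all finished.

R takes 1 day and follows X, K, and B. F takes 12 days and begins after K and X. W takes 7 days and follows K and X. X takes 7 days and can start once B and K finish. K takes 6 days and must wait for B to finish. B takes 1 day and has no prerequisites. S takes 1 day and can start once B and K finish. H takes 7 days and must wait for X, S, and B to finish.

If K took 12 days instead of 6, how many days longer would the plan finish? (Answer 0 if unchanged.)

Actual critical path: B→K→X→F = 1+6+7+12 = 26 ⇒ 26 days.
K lies on that path, so at 12 days the path becomes 32 days.
That remains the longest chain; total 32 days.
Change in finish: 32 − 26 = +6 days.

6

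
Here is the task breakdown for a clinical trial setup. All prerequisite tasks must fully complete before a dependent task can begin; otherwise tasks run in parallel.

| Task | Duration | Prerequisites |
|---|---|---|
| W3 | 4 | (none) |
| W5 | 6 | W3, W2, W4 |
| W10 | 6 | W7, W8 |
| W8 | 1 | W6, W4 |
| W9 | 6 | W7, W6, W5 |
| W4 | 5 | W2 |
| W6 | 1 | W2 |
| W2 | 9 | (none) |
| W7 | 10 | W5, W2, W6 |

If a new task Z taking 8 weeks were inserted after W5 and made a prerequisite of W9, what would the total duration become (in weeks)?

Originally the plan takes 36 weeks.
With Z inserted, W9 now waits for max(W7, W6, W5, Z).
New critical path: W2→W4→W5→W7→W9 = 9+5+6+10+6 = 36 ⇒ 36 weeks.

36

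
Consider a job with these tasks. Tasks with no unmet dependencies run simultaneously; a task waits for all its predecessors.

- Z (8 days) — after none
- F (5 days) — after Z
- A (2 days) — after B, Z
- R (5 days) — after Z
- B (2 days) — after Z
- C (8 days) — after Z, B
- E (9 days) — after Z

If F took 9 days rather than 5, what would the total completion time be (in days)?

18

Baseline: Z→B→C = 8+2+8 = 18 → 18 days.
The longest path through F is only 13 days, so F has float 5.
The critical path is still Z→B→C; finish is now 18 days.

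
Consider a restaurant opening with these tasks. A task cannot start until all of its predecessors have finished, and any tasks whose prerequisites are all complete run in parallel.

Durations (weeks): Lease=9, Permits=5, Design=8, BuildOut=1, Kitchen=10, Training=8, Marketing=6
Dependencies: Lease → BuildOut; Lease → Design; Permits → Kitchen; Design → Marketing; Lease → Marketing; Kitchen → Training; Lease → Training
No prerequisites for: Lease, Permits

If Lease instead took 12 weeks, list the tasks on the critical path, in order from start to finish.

The binding path is Lease→Design→Marketing = 9+8+6 = 23; finish at 23 weeks.
Lease lies on that path, so at 12 weeks the path becomes 26 weeks.
That remains the longest chain; total 26 weeks.

Lease, Design, Marketing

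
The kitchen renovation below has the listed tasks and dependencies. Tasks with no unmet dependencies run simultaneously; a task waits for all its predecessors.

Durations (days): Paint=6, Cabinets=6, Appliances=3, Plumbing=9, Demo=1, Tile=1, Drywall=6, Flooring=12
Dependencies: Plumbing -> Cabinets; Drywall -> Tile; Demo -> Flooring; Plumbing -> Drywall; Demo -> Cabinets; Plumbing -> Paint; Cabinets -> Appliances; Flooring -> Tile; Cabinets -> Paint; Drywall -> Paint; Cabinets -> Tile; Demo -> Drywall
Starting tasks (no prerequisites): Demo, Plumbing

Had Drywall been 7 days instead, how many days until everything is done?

22

Actual critical path: Plumbing→Drywall→Paint = 9+6+6 = 21 ⇒ 21 days.
Drywall is on the critical path; changing it to 7 makes that path 22 days.
The critical path is still Plumbing→Drywall→Paint; finish is now 22 days.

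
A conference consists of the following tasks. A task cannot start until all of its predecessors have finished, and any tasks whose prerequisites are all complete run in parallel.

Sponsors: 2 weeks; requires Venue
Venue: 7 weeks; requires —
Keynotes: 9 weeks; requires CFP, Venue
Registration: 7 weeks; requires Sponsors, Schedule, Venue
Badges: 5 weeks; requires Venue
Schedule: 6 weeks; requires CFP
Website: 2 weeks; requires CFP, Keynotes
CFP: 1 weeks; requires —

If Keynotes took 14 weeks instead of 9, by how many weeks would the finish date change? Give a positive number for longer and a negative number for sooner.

5

Baseline: Venue→Keynotes→Website = 7+9+2 = 18 → 18 weeks.
Since Keynotes is critical, the +5 change carries straight to that chain (now 23 weeks).
No other chain overtakes it, so the finish is 23 weeks.
Change in finish: 23 − 18 = +5 weeks.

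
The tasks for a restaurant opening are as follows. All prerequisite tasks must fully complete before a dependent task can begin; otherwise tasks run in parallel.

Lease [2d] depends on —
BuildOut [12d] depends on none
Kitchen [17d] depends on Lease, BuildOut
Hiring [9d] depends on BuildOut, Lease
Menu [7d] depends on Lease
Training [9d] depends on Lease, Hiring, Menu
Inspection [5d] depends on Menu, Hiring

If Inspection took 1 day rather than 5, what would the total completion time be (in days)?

As given, the longest chain is BuildOut→Hiring→Training = 12+9+9 = 30, so the finish is 30 days.
Inspection has 4 days of float (longest path through it is 26).
The critical path is still BuildOut→Hiring→Training; finish is now 30 days.

30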